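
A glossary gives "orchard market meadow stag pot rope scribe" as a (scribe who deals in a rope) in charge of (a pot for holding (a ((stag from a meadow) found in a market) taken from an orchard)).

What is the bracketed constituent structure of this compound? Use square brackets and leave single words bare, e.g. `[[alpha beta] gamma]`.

At the top level: head "scribe" (specifically "rope scribe"); modifier "orchard market meadow stag pot".
Inside "orchard market meadow stag pot": head "pot", modifier "orchard market meadow stag".
Inside "orchard market meadow stag": head "stag" (specifically "market meadow stag"), modifier "orchard".
Inside "market meadow stag": head "stag" (specifically "meadow stag"), modifier "market".
Inside "meadow stag": head "stag", modifier "meadow".
Inside "rope scribe": head "scribe", modifier "rope".
Putting it together: [[[orchard [market [meadow stag]]] pot] [rope scribe]].

[[[orchard [market [meadow stag]]] pot] [rope scribe]]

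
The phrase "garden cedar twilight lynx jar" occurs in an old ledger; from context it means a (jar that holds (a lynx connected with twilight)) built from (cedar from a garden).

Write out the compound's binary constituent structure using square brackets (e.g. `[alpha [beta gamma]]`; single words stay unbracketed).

The outermost head in the paraphrase is "jar" (specifically "twilight lynx jar"), modified by "garden cedar".
"garden cedar" → head "cedar", modifier "garden".
"twilight lynx jar" → head "jar", modifier "twilight lynx".
"twilight lynx" → head "lynx", modifier "twilight".
Putting it together: [[garden cedar] [[twilight lynx] jar]].

[[garden cedar] [[twilight lynx] jar]]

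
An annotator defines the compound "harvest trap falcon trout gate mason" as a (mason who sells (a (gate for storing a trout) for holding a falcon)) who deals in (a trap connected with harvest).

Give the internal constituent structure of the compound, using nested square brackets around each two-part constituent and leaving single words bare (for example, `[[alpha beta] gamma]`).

[[harvest trap] [[falcon [trout gate]] mason]]

The outermost head in the paraphrase is "mason" (specifically "falcon trout gate mason"), modified by "harvest trap".
"harvest trap" → head "trap", modifier "harvest".
"falcon trout gate mason" → head "mason", modifier "falcon trout gate".
"falcon trout gate" → head "gate" (specifically "trout gate"), modifier "falcon".
"trout gate" → head "gate", modifier "trout".
Putting it together: [[harvest trap] [[falcon [trout gate]] mason]].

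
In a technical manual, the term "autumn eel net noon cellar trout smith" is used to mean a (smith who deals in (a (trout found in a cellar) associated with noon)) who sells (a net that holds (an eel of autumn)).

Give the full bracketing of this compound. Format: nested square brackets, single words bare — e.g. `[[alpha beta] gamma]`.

[[[autumn eel] net] [[noon [cellar trout]] smith]]

Overall it is a kind of smith (specifically "noon cellar trout smith"); the modifier is "autumn eel net".
Within "autumn eel net", the head is "net" and the modifier is "autumn eel".
Within "autumn eel", the head is "eel" and the modifier is "autumn".
Within "noon cellar trout smith", the head is "smith" and the modifier is "noon cellar trout".
Within "noon cellar trout", the head is "trout" (specifically "cellar trout") and the modifier is "noon".
Within "cellar trout", the head is "trout" and the modifier is "cellar".
So the structure is [[[autumn eel] net] [[noon [cellar trout]] smith]].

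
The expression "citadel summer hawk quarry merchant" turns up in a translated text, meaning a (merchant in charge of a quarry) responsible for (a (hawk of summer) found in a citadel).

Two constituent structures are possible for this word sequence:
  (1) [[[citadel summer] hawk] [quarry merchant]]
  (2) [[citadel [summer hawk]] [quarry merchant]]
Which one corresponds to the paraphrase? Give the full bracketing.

The paraphrase's head is the "merchant" part ("quarry merchant"); its modifier is "citadel summer hawk".
That top-level split, carried through the inner groups, gives [[citadel [summer hawk]] [quarry merchant]].

[[citadel [summer hawk]] [quarry merchant]]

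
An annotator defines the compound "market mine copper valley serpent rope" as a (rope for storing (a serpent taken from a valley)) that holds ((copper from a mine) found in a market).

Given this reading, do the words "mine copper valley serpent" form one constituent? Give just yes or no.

no

The top-level split is [market mine copper] [valley serpent rope]; the full structure is [[market [mine copper]] [[valley serpent] rope]].
"mine copper valley serpent" straddles a constituent boundary, so it is not a single unit.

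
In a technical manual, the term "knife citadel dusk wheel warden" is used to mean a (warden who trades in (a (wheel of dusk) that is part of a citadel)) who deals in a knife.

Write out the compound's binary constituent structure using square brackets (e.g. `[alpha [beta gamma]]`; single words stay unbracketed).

The outermost head in the paraphrase is "warden" (specifically "citadel dusk wheel warden"), modified by "knife".
Inside "citadel dusk wheel warden": head "warden", modifier "citadel dusk wheel".
Inside "citadel dusk wheel": head "wheel" (specifically "dusk wheel"), modifier "citadel".
Inside "dusk wheel": head "wheel", modifier "dusk".
Putting it together: [knife [[citadel [dusk wheel]] warden]].

[knife [[citadel [dusk wheel]] warden]]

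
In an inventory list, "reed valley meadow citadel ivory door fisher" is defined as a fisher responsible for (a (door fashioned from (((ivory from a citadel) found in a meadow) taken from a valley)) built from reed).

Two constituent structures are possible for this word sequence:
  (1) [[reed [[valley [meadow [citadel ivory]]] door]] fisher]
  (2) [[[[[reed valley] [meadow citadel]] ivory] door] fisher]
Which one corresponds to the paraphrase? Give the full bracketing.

The paraphrase's head is the "fisher" part ("fisher"); its modifier is "reed valley meadow citadel ivory door".
That top-level split, carried through the inner groups, gives [[reed [[valley [meadow [citadel ivory]]] door]] fisher].

[[reed [[valley [meadow [citadel ivory]]] door]] fisher]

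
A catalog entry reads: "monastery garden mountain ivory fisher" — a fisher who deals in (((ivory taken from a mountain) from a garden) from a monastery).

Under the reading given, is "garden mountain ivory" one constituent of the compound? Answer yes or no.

yes

The paraphrase groups the words so that "garden mountain ivory" is one unit: it corresponds to a single parenthesized sub-phrase.
The full structure is [[monastery [garden [mountain ivory]]] fisher], in which [garden mountain ivory] is a constituent.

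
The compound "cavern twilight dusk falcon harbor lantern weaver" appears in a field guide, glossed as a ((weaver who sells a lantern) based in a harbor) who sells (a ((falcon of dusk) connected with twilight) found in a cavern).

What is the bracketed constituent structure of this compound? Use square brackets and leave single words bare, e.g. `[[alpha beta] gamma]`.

[[cavern [twilight [dusk falcon]]] [harbor [lantern weaver]]]

Overall it is a kind of weaver (specifically "harbor lantern weaver"); the modifier is "cavern twilight dusk falcon".
Inside "cavern twilight dusk falcon": head "falcon" (specifically "twilight dusk falcon"), modifier "cavern".
Inside "twilight dusk falcon": head "falcon" (specifically "dusk falcon"), modifier "twilight".
Inside "dusk falcon": head "falcon", modifier "dusk".
Inside "harbor lantern weaver": head "weaver" (specifically "lantern weaver"), modifier "harbor".
Inside "lantern weaver": head "weaver", modifier "lantern".
So the structure is [[cavern [twilight [dusk falcon]]] [harbor [lantern weaver]]].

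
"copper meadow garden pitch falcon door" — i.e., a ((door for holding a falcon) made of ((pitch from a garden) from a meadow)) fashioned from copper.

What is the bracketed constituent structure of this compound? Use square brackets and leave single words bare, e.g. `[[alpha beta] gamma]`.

[copper [[meadow [garden pitch]] [falcon door]]]

At the top level: head "door" (specifically "meadow garden pitch falcon door"); modifier "copper".
Within "meadow garden pitch falcon door", the head is "door" (specifically "falcon door") and the modifier is "meadow garden pitch".
Within "meadow garden pitch", the head is "pitch" (specifically "garden pitch") and the modifier is "meadow".
Within "garden pitch", the head is "pitch" and the modifier is "garden".
Within "falcon door", the head is "door" and the modifier is "falcon".
So the structure is [copper [[meadow [garden pitch]] [falcon door]]].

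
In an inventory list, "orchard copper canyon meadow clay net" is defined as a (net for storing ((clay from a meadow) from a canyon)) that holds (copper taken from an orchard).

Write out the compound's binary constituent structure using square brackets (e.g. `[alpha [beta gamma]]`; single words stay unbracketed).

[[orchard copper] [[canyon [meadow clay]] net]]

The outermost head in the paraphrase is "net" (specifically "canyon meadow clay net"), modified by "orchard copper".
Inside "orchard copper": head "copper", modifier "orchard".
Inside "canyon meadow clay net": head "net", modifier "canyon meadow clay".
Inside "canyon meadow clay": head "clay" (specifically "meadow clay"), modifier "canyon".
Inside "meadow clay": head "clay", modifier "meadow".
So the structure is [[orchard copper] [[canyon [meadow clay]] net]].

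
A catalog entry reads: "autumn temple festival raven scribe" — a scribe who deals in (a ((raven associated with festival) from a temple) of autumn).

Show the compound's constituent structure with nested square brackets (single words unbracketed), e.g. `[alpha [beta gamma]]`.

[[autumn [temple [festival raven]]] scribe]

Overall it is a kind of scribe; the modifier is "autumn temple festival raven".
Within "autumn temple festival raven", the head is "raven" (specifically "temple festival raven") and the modifier is "autumn".
Within "temple festival raven", the head is "raven" (specifically "festival raven") and the modifier is "temple".
Within "festival raven", the head is "raven" and the modifier is "festival".
Putting it together: [[autumn [temple [festival raven]]] scribe].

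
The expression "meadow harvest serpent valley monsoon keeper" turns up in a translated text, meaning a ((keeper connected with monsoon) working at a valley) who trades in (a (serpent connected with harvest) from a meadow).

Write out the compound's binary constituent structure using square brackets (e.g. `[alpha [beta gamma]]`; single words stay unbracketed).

Whole compound: head "keeper" (specifically "valley monsoon keeper"), modifier "meadow harvest serpent".
Within "meadow harvest serpent", the head is "serpent" (specifically "harvest serpent") and the modifier is "meadow".
Within "harvest serpent", the head is "serpent" and the modifier is "harvest".
Within "valley monsoon keeper", the head is "keeper" (specifically "monsoon keeper") and the modifier is "valley".
Within "monsoon keeper", the head is "keeper" and the modifier is "monsoon".
So the structure is [[meadow [harvest serpent]] [valley [monsoon keeper]]].

[[meadow [harvest serpent]] [valley [monsoon keeper]]]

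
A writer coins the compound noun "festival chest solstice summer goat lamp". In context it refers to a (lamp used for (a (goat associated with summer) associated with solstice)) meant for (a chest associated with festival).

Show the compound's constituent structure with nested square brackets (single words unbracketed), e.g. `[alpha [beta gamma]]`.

Whole compound: head "lamp" (specifically "solstice summer goat lamp"), modifier "festival chest".
"festival chest" → head "chest", modifier "festival".
"solstice summer goat lamp" → head "lamp", modifier "solstice summer goat".
"solstice summer goat" → head "goat" (specifically "summer goat"), modifier "solstice".
"summer goat" → head "goat", modifier "summer".
Assembled: [[festival chest] [[solstice [summer goat]] lamp]].

[[festival chest] [[solstice [summer goat]] lamp]]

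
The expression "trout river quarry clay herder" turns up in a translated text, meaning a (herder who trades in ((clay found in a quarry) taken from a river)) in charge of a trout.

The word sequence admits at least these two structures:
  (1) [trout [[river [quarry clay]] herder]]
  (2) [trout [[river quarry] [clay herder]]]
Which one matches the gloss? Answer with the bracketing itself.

The paraphrase's head is the "herder" part ("river quarry clay herder"); its modifier is "trout".
That top-level split, carried through the inner groups, gives [trout [[river [quarry clay]] herder]].

[trout [[river [quarry clay]] herder]]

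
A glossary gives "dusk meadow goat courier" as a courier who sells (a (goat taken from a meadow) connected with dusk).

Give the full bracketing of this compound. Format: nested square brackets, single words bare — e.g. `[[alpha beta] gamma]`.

[[dusk [meadow goat]] courier]

At the top level: head "courier"; modifier "dusk meadow goat".
"dusk meadow goat" → head "goat" (specifically "meadow goat"), modifier "dusk".
"meadow goat" → head "goat", modifier "meadow".
Putting it together: [[dusk [meadow goat]] courier].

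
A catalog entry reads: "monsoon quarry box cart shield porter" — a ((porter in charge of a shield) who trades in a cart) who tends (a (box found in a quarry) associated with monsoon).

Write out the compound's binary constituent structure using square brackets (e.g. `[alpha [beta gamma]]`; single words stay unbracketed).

[[monsoon [quarry box]] [cart [shield porter]]]

Whole compound: head "porter" (specifically "cart shield porter"), modifier "monsoon quarry box".
Inside "monsoon quarry box": head "box" (specifically "quarry box"), modifier "monsoon".
Inside "quarry box": head "box", modifier "quarry".
Inside "cart shield porter": head "porter" (specifically "shield porter"), modifier "cart".
Inside "shield porter": head "porter", modifier "shield".
Assembled: [[monsoon [quarry box]] [cart [shield porter]]].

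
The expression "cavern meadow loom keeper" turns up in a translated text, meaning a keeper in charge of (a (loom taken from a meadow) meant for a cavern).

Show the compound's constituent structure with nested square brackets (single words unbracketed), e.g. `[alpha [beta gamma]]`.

Overall it is a kind of keeper; the modifier is "cavern meadow loom".
"cavern meadow loom" → head "loom" (specifically "meadow loom"), modifier "cavern".
"meadow loom" → head "loom", modifier "meadow".
Assembled: [[cavern [meadow loom]] keeper].

[[cavern [meadow loom]] keeper]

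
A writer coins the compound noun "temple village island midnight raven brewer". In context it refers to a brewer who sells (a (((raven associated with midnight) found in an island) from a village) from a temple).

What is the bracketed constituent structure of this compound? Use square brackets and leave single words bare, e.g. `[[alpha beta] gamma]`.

At the top level: head "brewer"; modifier "temple village island midnight raven".
Inside "temple village island midnight raven": head "raven" (specifically "village island midnight raven"), modifier "temple".
Inside "village island midnight raven": head "raven" (specifically "island midnight raven"), modifier "village".
Inside "island midnight raven": head "raven" (specifically "midnight raven"), modifier "island".
Inside "midnight raven": head "raven", modifier "midnight".
Assembled: [[temple [village [island [midnight raven]]]] brewer].

[[temple [village [island [midnight raven]]]] brewer]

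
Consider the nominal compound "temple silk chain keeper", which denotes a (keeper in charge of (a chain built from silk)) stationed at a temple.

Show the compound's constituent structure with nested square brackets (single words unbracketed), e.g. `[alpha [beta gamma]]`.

[temple [[silk chain] keeper]]

Whole compound: head "keeper" (specifically "silk chain keeper"), modifier "temple".
Inside "silk chain keeper": head "keeper", modifier "silk chain".
Inside "silk chain": head "chain", modifier "silk".
Putting it together: [temple [[silk chain] keeper]].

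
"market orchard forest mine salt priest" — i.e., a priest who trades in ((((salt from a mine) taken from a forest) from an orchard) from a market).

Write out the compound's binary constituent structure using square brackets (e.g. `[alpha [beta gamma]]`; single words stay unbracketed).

[[market [orchard [forest [mine salt]]]] priest]

Overall it is a kind of priest; the modifier is "market orchard forest mine salt".
Within "market orchard forest mine salt", the head is "salt" (specifically "orchard forest mine salt") and the modifier is "market".
Within "orchard forest mine salt", the head is "salt" (specifically "forest mine salt") and the modifier is "orchard".
Within "forest mine salt", the head is "salt" (specifically "mine salt") and the modifier is "forest".
Within "mine salt", the head is "salt" and the modifier is "mine".
Assembled: [[market [orchard [forest [mine salt]]]] priest].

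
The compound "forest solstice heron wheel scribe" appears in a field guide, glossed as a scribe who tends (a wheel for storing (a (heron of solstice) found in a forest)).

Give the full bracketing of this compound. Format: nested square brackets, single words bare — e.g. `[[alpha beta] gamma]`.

At the top level: head "scribe"; modifier "forest solstice heron wheel".
Within "forest solstice heron wheel", the head is "wheel" and the modifier is "forest solstice heron".
Within "forest solstice heron", the head is "heron" (specifically "solstice heron") and the modifier is "forest".
Within "solstice heron", the head is "heron" and the modifier is "solstice".
Assembled: [[[forest [solstice heron]] wheel] scribe].

[[[forest [solstice heron]] wheel] scribe]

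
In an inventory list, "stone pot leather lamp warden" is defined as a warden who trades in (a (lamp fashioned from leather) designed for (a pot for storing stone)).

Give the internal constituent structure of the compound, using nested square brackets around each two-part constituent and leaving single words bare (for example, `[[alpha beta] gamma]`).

At the top level: head "warden"; modifier "stone pot leather lamp".
Inside "stone pot leather lamp": head "lamp" (specifically "leather lamp"), modifier "stone pot".
Inside "stone pot": head "pot", modifier "stone".
Inside "leather lamp": head "lamp", modifier "leather".
Putting it together: [[[stone pot] [leather lamp]] warden].

[[[stone pot] [leather lamp]] warden]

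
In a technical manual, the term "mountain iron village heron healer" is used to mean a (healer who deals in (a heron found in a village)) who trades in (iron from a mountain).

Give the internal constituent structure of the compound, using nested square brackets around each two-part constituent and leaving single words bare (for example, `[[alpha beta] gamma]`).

At the top level: head "healer" (specifically "village heron healer"); modifier "mountain iron".
Within "mountain iron", the head is "iron" and the modifier is "mountain".
Within "village heron healer", the head is "healer" and the modifier is "village heron".
Within "village heron", the head is "heron" and the modifier is "village".
Putting it together: [[mountain iron] [[village heron] healer]].

[[mountain iron] [[village heron] healer]]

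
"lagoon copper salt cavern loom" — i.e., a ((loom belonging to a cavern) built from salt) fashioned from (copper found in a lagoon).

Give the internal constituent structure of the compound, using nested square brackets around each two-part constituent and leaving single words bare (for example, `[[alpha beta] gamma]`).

Whole compound: head "loom" (specifically "salt cavern loom"), modifier "lagoon copper".
Inside "lagoon copper": head "copper", modifier "lagoon".
Inside "salt cavern loom": head "loom" (specifically "cavern loom"), modifier "salt".
Inside "cavern loom": head "loom", modifier "cavern".
Putting it together: [[lagoon copper] [salt [cavern loom]]].

[[lagoon copper] [salt [cavern loom]]]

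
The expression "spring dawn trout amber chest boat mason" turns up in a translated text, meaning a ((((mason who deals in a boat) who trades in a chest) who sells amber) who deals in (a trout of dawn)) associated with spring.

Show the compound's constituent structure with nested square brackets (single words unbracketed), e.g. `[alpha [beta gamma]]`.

[spring [[dawn trout] [amber [chest [boat mason]]]]]

At the top level: head "mason" (specifically "dawn trout amber chest boat mason"); modifier "spring".
"dawn trout amber chest boat mason" → head "mason" (specifically "amber chest boat mason"), modifier "dawn trout".
"dawn trout" → head "trout", modifier "dawn".
"amber chest boat mason" → head "mason" (specifically "chest boat mason"), modifier "amber".
"chest boat mason" → head "mason" (specifically "boat mason"), modifier "chest".
"boat mason" → head "mason", modifier "boat".
So the structure is [spring [[dawn trout] [amber [chest [boat mason]]]]].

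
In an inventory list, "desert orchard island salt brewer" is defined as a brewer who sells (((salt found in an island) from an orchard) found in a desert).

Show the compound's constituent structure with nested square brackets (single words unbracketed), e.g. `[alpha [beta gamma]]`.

Whole compound: head "brewer", modifier "desert orchard island salt".
"desert orchard island salt" → head "salt" (specifically "orchard island salt"), modifier "desert".
"orchard island salt" → head "salt" (specifically "island salt"), modifier "orchard".
"island salt" → head "salt", modifier "island".
Assembled: [[desert [orchard [island salt]]] brewer].

[[desert [orchard [island salt]]] brewer]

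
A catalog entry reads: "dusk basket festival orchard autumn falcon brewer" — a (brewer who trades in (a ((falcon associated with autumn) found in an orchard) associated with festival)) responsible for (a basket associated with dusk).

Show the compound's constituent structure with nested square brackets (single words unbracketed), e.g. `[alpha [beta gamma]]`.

Whole compound: head "brewer" (specifically "festival orchard autumn falcon brewer"), modifier "dusk basket".
"dusk basket" → head "basket", modifier "dusk".
"festival orchard autumn falcon brewer" → head "brewer", modifier "festival orchard autumn falcon".
"festival orchard autumn falcon" → head "falcon" (specifically "orchard autumn falcon"), modifier "festival".
"orchard autumn falcon" → head "falcon" (specifically "autumn falcon"), modifier "orchard".
"autumn falcon" → head "falcon", modifier "autumn".
So the structure is [[dusk basket] [[festival [orchard [autumn falcon]]] brewer]].

[[dusk basket] [[festival [orchard [autumn falcon]]] brewer]]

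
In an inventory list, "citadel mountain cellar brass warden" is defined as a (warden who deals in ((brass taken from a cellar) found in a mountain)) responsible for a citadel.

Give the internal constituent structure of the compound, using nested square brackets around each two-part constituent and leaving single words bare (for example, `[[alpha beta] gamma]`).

[citadel [[mountain [cellar brass]] warden]]

Overall it is a kind of warden (specifically "mountain cellar brass warden"); the modifier is "citadel".
Within "mountain cellar brass warden", the head is "warden" and the modifier is "mountain cellar brass".
Within "mountain cellar brass", the head is "brass" (specifically "cellar brass") and the modifier is "mountain".
Within "cellar brass", the head is "brass" and the modifier is "cellar".
Putting it together: [citadel [[mountain [cellar brass]] warden]].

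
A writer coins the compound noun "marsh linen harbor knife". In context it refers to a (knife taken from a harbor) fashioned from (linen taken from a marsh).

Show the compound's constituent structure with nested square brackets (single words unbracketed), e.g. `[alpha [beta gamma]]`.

[[marsh linen] [harbor knife]]

At the top level: head "knife" (specifically "harbor knife"); modifier "marsh linen".
Inside "marsh linen": head "linen", modifier "marsh".
Inside "harbor knife": head "knife", modifier "harbor".
Assembled: [[marsh linen] [harbor knife]].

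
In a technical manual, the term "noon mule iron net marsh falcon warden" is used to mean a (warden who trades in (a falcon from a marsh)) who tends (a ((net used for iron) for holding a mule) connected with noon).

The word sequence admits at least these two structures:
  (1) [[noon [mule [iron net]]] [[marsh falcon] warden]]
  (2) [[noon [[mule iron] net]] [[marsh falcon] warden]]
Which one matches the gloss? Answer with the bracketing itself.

[[noon [mule [iron net]]] [[marsh falcon] warden]]

The paraphrase's head is the "warden" part ("marsh falcon warden"); its modifier is "noon mule iron net".
That top-level split, carried through the inner groups, gives [[noon [mule [iron net]]] [[marsh falcon] warden]].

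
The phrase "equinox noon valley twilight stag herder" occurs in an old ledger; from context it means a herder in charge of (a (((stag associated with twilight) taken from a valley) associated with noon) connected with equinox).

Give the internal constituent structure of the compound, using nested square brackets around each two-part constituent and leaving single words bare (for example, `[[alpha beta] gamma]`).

[[equinox [noon [valley [twilight stag]]]] herder]

The outermost head in the paraphrase is "herder", modified by "equinox noon valley twilight stag".
Within "equinox noon valley twilight stag", the head is "stag" (specifically "noon valley twilight stag") and the modifier is "equinox".
Within "noon valley twilight stag", the head is "stag" (specifically "valley twilight stag") and the modifier is "noon".
Within "valley twilight stag", the head is "stag" (specifically "twilight stag") and the modifier is "valley".
Within "twilight stag", the head is "stag" and the modifier is "twilight".
Putting it together: [[equinox [noon [valley [twilight stag]]]] herder].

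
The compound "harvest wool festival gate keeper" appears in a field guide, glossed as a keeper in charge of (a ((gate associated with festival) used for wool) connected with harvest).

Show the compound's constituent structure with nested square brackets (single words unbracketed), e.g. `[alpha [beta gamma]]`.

[[harvest [wool [festival gate]]] keeper]

Whole compound: head "keeper", modifier "harvest wool festival gate".
"harvest wool festival gate" → head "gate" (specifically "wool festival gate"), modifier "harvest".
"wool festival gate" → head "gate" (specifically "festival gate"), modifier "wool".
"festival gate" → head "gate", modifier "festival".
So the structure is [[harvest [wool [festival gate]]] keeper].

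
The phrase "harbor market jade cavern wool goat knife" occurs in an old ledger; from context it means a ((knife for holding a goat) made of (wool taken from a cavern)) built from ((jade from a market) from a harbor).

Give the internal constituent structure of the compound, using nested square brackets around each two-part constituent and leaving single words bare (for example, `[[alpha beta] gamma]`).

[[harbor [market jade]] [[cavern wool] [goat knife]]]

The outermost head in the paraphrase is "knife" (specifically "cavern wool goat knife"), modified by "harbor market jade".
"harbor market jade" → head "jade" (specifically "market jade"), modifier "harbor".
"market jade" → head "jade", modifier "market".
"cavern wool goat knife" → head "knife" (specifically "goat knife"), modifier "cavern wool".
"cavern wool" → head "wool", modifier "cavern".
"goat knife" → head "knife", modifier "goat".
So the structure is [[harbor [market jade]] [[cavern wool] [goat knife]]].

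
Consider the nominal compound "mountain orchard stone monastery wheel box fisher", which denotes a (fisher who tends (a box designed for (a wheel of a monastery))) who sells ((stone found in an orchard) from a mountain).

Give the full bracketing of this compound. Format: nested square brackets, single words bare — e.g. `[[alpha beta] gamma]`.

[[mountain [orchard stone]] [[[monastery wheel] box] fisher]]

At the top level: head "fisher" (specifically "monastery wheel box fisher"); modifier "mountain orchard stone".
Within "mountain orchard stone", the head is "stone" (specifically "orchard stone") and the modifier is "mountain".
Within "orchard stone", the head is "stone" and the modifier is "orchard".
Within "monastery wheel box fisher", the head is "fisher" and the modifier is "monastery wheel box".
Within "monastery wheel box", the head is "box" and the modifier is "monastery wheel".
Within "monastery wheel", the head is "wheel" and the modifier is "monastery".
So the structure is [[mountain [orchard stone]] [[[monastery wheel] box] fisher]].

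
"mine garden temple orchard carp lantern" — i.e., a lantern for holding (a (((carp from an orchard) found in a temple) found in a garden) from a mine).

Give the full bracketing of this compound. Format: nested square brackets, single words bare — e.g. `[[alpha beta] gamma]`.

[[mine [garden [temple [orchard carp]]]] lantern]

Overall it is a kind of lantern; the modifier is "mine garden temple orchard carp".
Within "mine garden temple orchard carp", the head is "carp" (specifically "garden temple orchard carp") and the modifier is "mine".
Within "garden temple orchard carp", the head is "carp" (specifically "temple orchard carp") and the modifier is "garden".
Within "temple orchard carp", the head is "carp" (specifically "orchard carp") and the modifier is "temple".
Within "orchard carp", the head is "carp" and the modifier is "orchard".
Putting it together: [[mine [garden [temple [orchard carp]]]] lantern].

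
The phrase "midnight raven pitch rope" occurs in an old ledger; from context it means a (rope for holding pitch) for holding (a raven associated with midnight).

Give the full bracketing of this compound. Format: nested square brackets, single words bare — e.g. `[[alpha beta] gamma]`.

At the top level: head "rope" (specifically "pitch rope"); modifier "midnight raven".
"midnight raven" → head "raven", modifier "midnight".
"pitch rope" → head "rope", modifier "pitch".
Assembled: [[midnight raven] [pitch rope]].

[[midnight raven] [pitch rope]]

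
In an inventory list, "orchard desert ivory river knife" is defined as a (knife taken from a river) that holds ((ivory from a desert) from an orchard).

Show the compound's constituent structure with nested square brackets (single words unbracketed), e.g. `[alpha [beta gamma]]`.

Whole compound: head "knife" (specifically "river knife"), modifier "orchard desert ivory".
"orchard desert ivory" → head "ivory" (specifically "desert ivory"), modifier "orchard".
"desert ivory" → head "ivory", modifier "desert".
"river knife" → head "knife", modifier "river".
Assembled: [[orchard [desert ivory]] [river knife]].

[[orchard [desert ivory]] [river knife]]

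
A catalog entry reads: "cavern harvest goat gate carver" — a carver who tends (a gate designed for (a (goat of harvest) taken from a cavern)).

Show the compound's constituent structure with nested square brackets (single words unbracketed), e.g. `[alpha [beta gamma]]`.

[[[cavern [harvest goat]] gate] carver]

Whole compound: head "carver", modifier "cavern harvest goat gate".
Within "cavern harvest goat gate", the head is "gate" and the modifier is "cavern harvest goat".
Within "cavern harvest goat", the head is "goat" (specifically "harvest goat") and the modifier is "cavern".
Within "harvest goat", the head is "goat" and the modifier is "harvest".
Assembled: [[[cavern [harvest goat]] gate] carver].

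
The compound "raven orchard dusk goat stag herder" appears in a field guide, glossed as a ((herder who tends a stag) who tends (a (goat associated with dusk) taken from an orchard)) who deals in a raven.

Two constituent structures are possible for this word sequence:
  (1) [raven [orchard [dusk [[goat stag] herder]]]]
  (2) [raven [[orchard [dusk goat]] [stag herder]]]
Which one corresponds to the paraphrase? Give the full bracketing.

The paraphrase's head is the "herder" part ("orchard dusk goat stag herder"); its modifier is "raven".
That top-level split, carried through the inner groups, gives [raven [[orchard [dusk goat]] [stag herder]]].

[raven [[orchard [dusk goat]] [stag herder]]]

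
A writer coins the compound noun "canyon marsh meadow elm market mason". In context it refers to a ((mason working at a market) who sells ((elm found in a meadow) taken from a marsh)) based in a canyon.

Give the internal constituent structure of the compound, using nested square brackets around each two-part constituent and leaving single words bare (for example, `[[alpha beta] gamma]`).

[canyon [[marsh [meadow elm]] [market mason]]]

At the top level: head "mason" (specifically "marsh meadow elm market mason"); modifier "canyon".
"marsh meadow elm market mason" → head "mason" (specifically "market mason"), modifier "marsh meadow elm".
"marsh meadow elm" → head "elm" (specifically "meadow elm"), modifier "marsh".
"meadow elm" → head "elm", modifier "meadow".
"market mason" → head "mason", modifier "market".
Putting it together: [canyon [[marsh [meadow elm]] [market mason]]].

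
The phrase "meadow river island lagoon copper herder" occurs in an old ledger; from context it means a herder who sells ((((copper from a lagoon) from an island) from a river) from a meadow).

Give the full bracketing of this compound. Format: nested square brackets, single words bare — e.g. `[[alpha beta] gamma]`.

[[meadow [river [island [lagoon copper]]]] herder]

The outermost head in the paraphrase is "herder", modified by "meadow river island lagoon copper".
"meadow river island lagoon copper" → head "copper" (specifically "river island lagoon copper"), modifier "meadow".
"river island lagoon copper" → head "copper" (specifically "island lagoon copper"), modifier "river".
"island lagoon copper" → head "copper" (specifically "lagoon copper"), modifier "island".
"lagoon copper" → head "copper", modifier "lagoon".
Putting it together: [[meadow [river [island [lagoon copper]]]] herder].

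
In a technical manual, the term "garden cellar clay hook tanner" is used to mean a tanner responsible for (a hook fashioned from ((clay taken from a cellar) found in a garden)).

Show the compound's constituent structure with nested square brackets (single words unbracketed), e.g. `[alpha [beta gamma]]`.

At the top level: head "tanner"; modifier "garden cellar clay hook".
Within "garden cellar clay hook", the head is "hook" and the modifier is "garden cellar clay".
Within "garden cellar clay", the head is "clay" (specifically "cellar clay") and the modifier is "garden".
Within "cellar clay", the head is "clay" and the modifier is "cellar".
Putting it together: [[[garden [cellar clay]] hook] tanner].

[[[garden [cellar clay]] hook] tanner]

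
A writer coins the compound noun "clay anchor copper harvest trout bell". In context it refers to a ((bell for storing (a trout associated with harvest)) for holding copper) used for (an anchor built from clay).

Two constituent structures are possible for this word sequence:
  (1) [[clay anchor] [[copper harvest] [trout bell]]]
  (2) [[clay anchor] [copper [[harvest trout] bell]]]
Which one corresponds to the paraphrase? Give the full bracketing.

[[clay anchor] [copper [[harvest trout] bell]]]

The paraphrase's head is the "bell" part ("copper harvest trout bell"); its modifier is "clay anchor".
That top-level split, carried through the inner groups, gives [[clay anchor] [copper [[harvest trout] bell]]].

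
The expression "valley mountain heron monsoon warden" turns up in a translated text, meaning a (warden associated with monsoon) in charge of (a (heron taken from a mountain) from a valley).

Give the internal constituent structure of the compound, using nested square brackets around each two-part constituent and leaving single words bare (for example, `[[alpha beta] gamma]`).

[[valley [mountain heron]] [monsoon warden]]

At the top level: head "warden" (specifically "monsoon warden"); modifier "valley mountain heron".
"valley mountain heron" → head "heron" (specifically "mountain heron"), modifier "valley".
"mountain heron" → head "heron", modifier "mountain".
"monsoon warden" → head "warden", modifier "monsoon".
Assembled: [[valley [mountain heron]] [monsoon warden]].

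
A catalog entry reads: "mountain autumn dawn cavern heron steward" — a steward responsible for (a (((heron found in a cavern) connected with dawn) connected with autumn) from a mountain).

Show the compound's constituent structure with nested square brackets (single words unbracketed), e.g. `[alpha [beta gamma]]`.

At the top level: head "steward"; modifier "mountain autumn dawn cavern heron".
Within "mountain autumn dawn cavern heron", the head is "heron" (specifically "autumn dawn cavern heron") and the modifier is "mountain".
Within "autumn dawn cavern heron", the head is "heron" (specifically "dawn cavern heron") and the modifier is "autumn".
Within "dawn cavern heron", the head is "heron" (specifically "cavern heron") and the modifier is "dawn".
Within "cavern heron", the head is "heron" and the modifier is "cavern".
So the structure is [[mountain [autumn [dawn [cavern heron]]]] steward].

[[mountain [autumn [dawn [cavern heron]]]] steward]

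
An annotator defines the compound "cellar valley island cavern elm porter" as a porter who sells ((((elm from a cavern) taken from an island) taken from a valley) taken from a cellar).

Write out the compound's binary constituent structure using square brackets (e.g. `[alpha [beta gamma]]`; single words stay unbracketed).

[[cellar [valley [island [cavern elm]]]] porter]

At the top level: head "porter"; modifier "cellar valley island cavern elm".
Inside "cellar valley island cavern elm": head "elm" (specifically "valley island cavern elm"), modifier "cellar".
Inside "valley island cavern elm": head "elm" (specifically "island cavern elm"), modifier "valley".
Inside "island cavern elm": head "elm" (specifically "cavern elm"), modifier "island".
Inside "cavern elm": head "elm", modifier "cavern".
So the structure is [[cellar [valley [island [cavern elm]]]] porter].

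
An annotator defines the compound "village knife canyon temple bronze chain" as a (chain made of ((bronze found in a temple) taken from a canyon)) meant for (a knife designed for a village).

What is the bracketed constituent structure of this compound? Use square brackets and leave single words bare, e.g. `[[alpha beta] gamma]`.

[[village knife] [[canyon [temple bronze]] chain]]

At the top level: head "chain" (specifically "canyon temple bronze chain"); modifier "village knife".
"village knife" → head "knife", modifier "village".
"canyon temple bronze chain" → head "chain", modifier "canyon temple bronze".
"canyon temple bronze" → head "bronze" (specifically "temple bronze"), modifier "canyon".
"temple bronze" → head "bronze", modifier "temple".
Assembled: [[village knife] [[canyon [temple bronze]] chain]].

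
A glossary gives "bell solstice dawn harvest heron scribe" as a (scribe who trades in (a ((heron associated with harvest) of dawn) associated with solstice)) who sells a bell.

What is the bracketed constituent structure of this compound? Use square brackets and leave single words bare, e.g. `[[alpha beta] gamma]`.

Overall it is a kind of scribe (specifically "solstice dawn harvest heron scribe"); the modifier is "bell".
"solstice dawn harvest heron scribe" → head "scribe", modifier "solstice dawn harvest heron".
"solstice dawn harvest heron" → head "heron" (specifically "dawn harvest heron"), modifier "solstice".
"dawn harvest heron" → head "heron" (specifically "harvest heron"), modifier "dawn".
"harvest heron" → head "heron", modifier "harvest".
Assembled: [bell [[solstice [dawn [harvest heron]]] scribe]].

[bell [[solstice [dawn [harvest heron]]] scribe]]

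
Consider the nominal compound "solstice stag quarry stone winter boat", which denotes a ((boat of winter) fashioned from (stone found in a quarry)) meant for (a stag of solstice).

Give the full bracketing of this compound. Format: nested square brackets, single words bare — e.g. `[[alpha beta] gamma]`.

The outermost head in the paraphrase is "boat" (specifically "quarry stone winter boat"), modified by "solstice stag".
Within "solstice stag", the head is "stag" and the modifier is "solstice".
Within "quarry stone winter boat", the head is "boat" (specifically "winter boat") and the modifier is "quarry stone".
Within "quarry stone", the head is "stone" and the modifier is "quarry".
Within "winter boat", the head is "boat" and the modifier is "winter".
So the structure is [[solstice stag] [[quarry stone] [winter boat]]].

[[solstice stag] [[quarry stone] [winter boat]]]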